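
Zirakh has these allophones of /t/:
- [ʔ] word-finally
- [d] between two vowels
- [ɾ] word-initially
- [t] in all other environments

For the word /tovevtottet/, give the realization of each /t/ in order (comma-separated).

[ɾ], [t], [t], [t], [ʔ]

Occurrence 1 (position 1): word-initially → [ɾ].
Occurrence 2 (position 6): no conditioning environment matches → elsewhere allophone [t].
Occurrence 3 (position 8): no conditioning environment matches → elsewhere allophone [t].
Occurrence 4 (position 9): no conditioning environment matches → elsewhere allophone [t].
Occurrence 5 (position 11): word-finally → [ʔ].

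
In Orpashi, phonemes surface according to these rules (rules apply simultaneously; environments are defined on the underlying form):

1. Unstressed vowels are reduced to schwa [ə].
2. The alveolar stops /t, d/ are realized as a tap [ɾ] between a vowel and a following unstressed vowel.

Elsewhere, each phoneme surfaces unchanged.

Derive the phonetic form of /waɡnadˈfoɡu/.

[wəɡnədˈfoɡə]

/w/ — not in any rule's target class → [w].
/a/ — between /w/ and /ɡ/, in an unstressed syllable — surfaces as [ə] (rule 1).
/ɡ/ stays [ɡ].
/n/ stays [n].
/a/ meets the environment for rule 1 (in an unstressed syllable) → [ə].
/d/ (between /a/ and /f/) is in the target of rule 2 but the environment (between a vowel and a following unstressed vowel) is not met → [d].
/f/ — not in any rule's target class → [f].
/o/ (between /f/ and /ɡ/) is in the target of rule 1 but the environment (in an unstressed syllable) is not met → [o].
/ɡ/ (between /o/ and /u/): no rule targets it → [ɡ].
/u/ (word-final) occurs in an unstressed syllable → [ə] by rule 1.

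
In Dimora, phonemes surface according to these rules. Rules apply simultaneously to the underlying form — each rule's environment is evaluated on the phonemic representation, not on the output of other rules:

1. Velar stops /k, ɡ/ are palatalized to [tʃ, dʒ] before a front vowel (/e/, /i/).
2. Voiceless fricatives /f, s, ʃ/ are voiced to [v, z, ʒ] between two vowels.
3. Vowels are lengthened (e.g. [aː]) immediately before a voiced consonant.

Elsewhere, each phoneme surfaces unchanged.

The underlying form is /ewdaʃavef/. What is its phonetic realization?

Rule 3 applies to /e/ (word-initial: before a voiced consonant) → [eː].
/w/ — not in any rule's target class → [w].
/d/ (between /w/ and /a/) is unaffected → [d].
/a/ (between /d/ and /ʃ/): rule 3 targets it, but not before a voiced consonant → unchanged [a].
/ʃ/ (between /a/ and /a/) occurs between two vowels → [ʒ] by rule 2.
/a/ — between /ʃ/ and /v/, before a voiced consonant — surfaces as [aː] (rule 3).
/v/ (between /a/ and /e/) is unaffected → [v].
/e/ (between /v/ and /f/) is in the target of rule 3 but the environment (before a voiced consonant) is not met → [e].
/f/ (word-final) is in the target of rule 2 but the environment (between two vowels) is not met → [f].

[eːwdaʒaːvef]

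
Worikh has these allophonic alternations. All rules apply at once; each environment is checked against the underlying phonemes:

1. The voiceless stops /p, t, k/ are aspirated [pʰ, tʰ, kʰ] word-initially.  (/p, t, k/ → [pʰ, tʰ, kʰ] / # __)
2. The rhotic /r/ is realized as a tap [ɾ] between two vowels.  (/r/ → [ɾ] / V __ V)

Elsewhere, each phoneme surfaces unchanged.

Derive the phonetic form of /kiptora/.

[kʰiptoɾa]

/k/ (word-initial): word-initially, so rule 1 applies → [kʰ].
/i/ (between /k/ and /p/): no rule targets it → [i].
/p/ (between /i/ and /t/) fails the environment for rule 1, so it stays [p].
/t/ (between /p/ and /o/) fails the environment for rule 1, so it stays [t].
/o/ — not in any rule's target class → [o].
/r/ (between /o/ and /a/) occurs between two vowels → [ɾ] by rule 2.
/a/ (word-final) is unaffected → [a].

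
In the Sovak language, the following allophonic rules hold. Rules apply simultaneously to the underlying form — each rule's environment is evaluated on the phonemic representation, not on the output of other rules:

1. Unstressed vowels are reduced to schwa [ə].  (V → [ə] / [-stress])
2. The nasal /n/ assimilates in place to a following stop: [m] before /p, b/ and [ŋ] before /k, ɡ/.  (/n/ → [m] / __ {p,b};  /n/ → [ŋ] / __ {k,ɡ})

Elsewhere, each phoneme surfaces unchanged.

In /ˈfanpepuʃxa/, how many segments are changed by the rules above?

Segments that undergo a rule: /n/ → [m] (rule 2); /e/ → [ə] (rule 1); /u/ → [ə] (rule 1); /a/ → [ə] (rule 1).
All other segments surface unchanged.

4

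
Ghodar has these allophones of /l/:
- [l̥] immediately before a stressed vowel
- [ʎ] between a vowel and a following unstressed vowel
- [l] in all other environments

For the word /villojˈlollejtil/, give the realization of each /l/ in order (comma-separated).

Occurrence 1 (position 3): no conditioning environment matches → elsewhere allophone [l].
Occurrence 2 (position 4): no conditioning environment matches → elsewhere allophone [l].
Occurrence 3 (position 7): immediately before a stressed vowel → [l̥].
Occurrence 4 (position 9): no conditioning environment matches → elsewhere allophone [l].
Occurrence 5 (position 10): no conditioning environment matches → elsewhere allophone [l].
Occurrence 6 (position 15): no conditioning environment matches → elsewhere allophone [l].

[l], [l], [l̥], [l], [l], [l]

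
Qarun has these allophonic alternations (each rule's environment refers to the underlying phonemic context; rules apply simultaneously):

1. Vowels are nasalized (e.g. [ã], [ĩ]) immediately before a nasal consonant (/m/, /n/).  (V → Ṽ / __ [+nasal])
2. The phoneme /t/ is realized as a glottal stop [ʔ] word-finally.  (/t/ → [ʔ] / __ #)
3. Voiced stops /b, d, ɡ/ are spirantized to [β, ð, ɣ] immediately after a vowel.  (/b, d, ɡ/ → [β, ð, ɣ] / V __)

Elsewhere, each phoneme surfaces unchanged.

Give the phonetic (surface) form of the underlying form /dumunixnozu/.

/d/ (word-initial) is in the target of rule 3 but the environment (immediately after a vowel) is not met → [d].
/u/ (between /d/ and /m/): before a nasal consonant, so rule 1 applies → [ũ].
/m/ (between /u/ and /u/): no rule targets it → [m].
Rule 1 applies to /u/ (between /m/ and /n/: before a nasal consonant) → [ũ].
/n/ (between /u/ and /i/) is unaffected → [n].
/i/ (between /n/ and /x/) fails the environment for rule 1, so it stays [i].
/x/ — not in any rule's target class → [x].
/n/ stays [n].
/o/ (between /n/ and /z/): rule 1 targets it, but not before a nasal consonant → unchanged [o].
/z/ — not in any rule's target class → [z].
/u/ — word-final; rule 1 does not apply here → [u].

[dũmũnixnozu]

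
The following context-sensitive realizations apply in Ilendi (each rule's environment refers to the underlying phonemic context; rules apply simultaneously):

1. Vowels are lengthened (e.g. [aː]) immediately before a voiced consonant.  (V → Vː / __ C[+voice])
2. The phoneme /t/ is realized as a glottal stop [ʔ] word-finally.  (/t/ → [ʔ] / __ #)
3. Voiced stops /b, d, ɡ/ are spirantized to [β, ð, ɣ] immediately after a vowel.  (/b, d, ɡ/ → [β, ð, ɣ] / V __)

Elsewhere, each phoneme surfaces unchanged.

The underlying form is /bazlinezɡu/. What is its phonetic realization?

/b/ (word-initial) is in the target of rule 3 but the environment (immediately after a vowel) is not met → [b].
/a/ — between /b/ and /z/, before a voiced consonant — surfaces as [aː] (rule 1).
/z/ (between /a/ and /l/) is unaffected → [z].
/l/ (between /z/ and /i/): no rule targets it → [l].
/i/ (between /l/ and /n/) occurs before a voiced consonant → [iː] by rule 1.
/n/ (between /i/ and /e/): no rule targets it → [n].
Rule 1 applies to /e/ (between /n/ and /z/: before a voiced consonant) → [eː].
/z/ (between /e/ and /ɡ/) is unaffected → [z].
/ɡ/ (between /z/ and /u/) fails the environment for rule 3, so it stays [ɡ].
/u/ (word-final) fails the environment for rule 1, so it stays [u].

[baːzliːneːzɡu]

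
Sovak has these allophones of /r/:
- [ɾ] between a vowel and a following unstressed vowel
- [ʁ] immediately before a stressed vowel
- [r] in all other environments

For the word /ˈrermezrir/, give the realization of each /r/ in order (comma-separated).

[ʁ], [r], [r], [r]

Occurrence 1 (position 1): immediately before a stressed vowel → [ʁ].
Occurrence 2 (position 3): no conditioning environment matches → elsewhere allophone [r].
Occurrence 3 (position 7): no conditioning environment matches → elsewhere allophone [r].
Occurrence 4 (position 9): no conditioning environment matches → elsewhere allophone [r].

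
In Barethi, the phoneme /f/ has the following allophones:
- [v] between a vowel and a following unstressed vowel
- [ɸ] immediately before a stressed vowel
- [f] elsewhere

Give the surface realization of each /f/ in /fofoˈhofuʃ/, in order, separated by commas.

Occurrence 1 (position 1): no conditioning environment matches → elsewhere allophone [f].
Occurrence 2 (position 3): between a vowel and a following unstressed vowel → [v].
Occurrence 3 (position 7): between a vowel and a following unstressed vowel → [v].

[f], [v], [v]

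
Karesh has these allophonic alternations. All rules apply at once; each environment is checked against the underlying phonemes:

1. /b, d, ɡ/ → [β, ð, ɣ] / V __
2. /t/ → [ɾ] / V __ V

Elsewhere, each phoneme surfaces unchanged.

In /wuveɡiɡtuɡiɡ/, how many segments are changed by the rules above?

Segments that undergo a rule: /ɡ/ → [ɣ] (rule 1); /ɡ/ → [ɣ] (rule 1); /ɡ/ → [ɣ] (rule 1); /ɡ/ → [ɣ] (rule 1).
All other segments surface unchanged.

4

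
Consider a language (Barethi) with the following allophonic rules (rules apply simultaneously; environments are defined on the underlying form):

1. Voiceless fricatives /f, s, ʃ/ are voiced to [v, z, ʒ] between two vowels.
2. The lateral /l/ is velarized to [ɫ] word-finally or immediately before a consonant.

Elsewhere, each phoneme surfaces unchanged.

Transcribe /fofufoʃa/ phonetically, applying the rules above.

/f/ (word-initial): rule 1 targets it, but not between two vowels → unchanged [f].
/o/ stays [o].
/f/ — between /o/ and /u/, between two vowels — surfaces as [v] (rule 1).
/u/ (between /f/ and /f/): no rule targets it → [u].
/f/ — between /u/ and /o/, between two vowels — surfaces as [v] (rule 1).
/o/ (between /f/ and /ʃ/): no rule targets it → [o].
/ʃ/ meets the environment for rule 1 (between two vowels) → [ʒ].
/a/ (word-final): no rule targets it → [a].

[fovuvoʒa]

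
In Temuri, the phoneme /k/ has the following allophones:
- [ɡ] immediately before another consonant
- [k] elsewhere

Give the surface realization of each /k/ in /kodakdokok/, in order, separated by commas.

[k], [ɡ], [k], [k]

Occurrence 1 (position 1): no conditioning environment matches → elsewhere allophone [k].
Occurrence 2 (position 5): immediately before another consonant → [ɡ].
Occurrence 3 (position 8): no conditioning environment matches → elsewhere allophone [k].
Occurrence 4 (position 10): no conditioning environment matches → elsewhere allophone [k].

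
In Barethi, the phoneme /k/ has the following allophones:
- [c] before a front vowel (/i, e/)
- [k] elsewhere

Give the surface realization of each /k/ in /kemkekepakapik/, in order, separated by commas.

[c], [c], [c], [k], [k]

Occurrence 1 (position 1): before a front vowel → [c].
Occurrence 2 (position 4): before a front vowel → [c].
Occurrence 3 (position 6): before a front vowel → [c].
Occurrence 4 (position 10): no conditioning environment matches → elsewhere allophone [k].
Occurrence 5 (position 14): no conditioning environment matches → elsewhere allophone [k].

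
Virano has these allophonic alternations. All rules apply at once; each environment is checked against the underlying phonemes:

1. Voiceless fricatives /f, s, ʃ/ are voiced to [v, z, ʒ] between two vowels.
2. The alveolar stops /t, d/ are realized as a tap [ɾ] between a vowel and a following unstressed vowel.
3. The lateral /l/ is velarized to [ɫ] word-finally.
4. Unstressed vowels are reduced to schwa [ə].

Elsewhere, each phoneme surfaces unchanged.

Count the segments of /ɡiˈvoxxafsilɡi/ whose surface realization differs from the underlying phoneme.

4

Segments that undergo a rule: /i/ → [ə] (rule 4); /a/ → [ə] (rule 4); /i/ → [ə] (rule 4); /i/ → [ə] (rule 4).
All other segments surface unchanged.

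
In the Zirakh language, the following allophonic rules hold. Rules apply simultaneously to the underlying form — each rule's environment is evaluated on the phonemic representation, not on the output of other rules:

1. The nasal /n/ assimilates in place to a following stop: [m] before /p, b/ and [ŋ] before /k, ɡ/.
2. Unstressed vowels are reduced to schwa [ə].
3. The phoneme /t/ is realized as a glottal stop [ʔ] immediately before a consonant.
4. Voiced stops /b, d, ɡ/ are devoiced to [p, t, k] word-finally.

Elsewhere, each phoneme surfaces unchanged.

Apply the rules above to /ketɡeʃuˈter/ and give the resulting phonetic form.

[kəʔɡəʃəˈter]

/k/ — not in any rule's target class → [k].
/e/ meets the environment for rule 2 (in an unstressed syllable) → [ə].
Rule 3 applies to /t/ (between /e/ and /ɡ/: immediately before a consonant) → [ʔ].
/ɡ/ (between /t/ and /e/) is in the target of rule 4 but the environment (word-finally) is not met → [ɡ].
/e/ — between /ɡ/ and /ʃ/, in an unstressed syllable — surfaces as [ə] (rule 2).
/ʃ/ — not in any rule's target class → [ʃ].
/u/ (between /ʃ/ and /t/) occurs in an unstressed syllable → [ə] by rule 2.
/t/ (between /u/ and /e/): rule 3 targets it, but not immediately before a consonant → unchanged [t].
/e/ (between /t/ and /r/): rule 2 targets it, but not in an unstressed syllable → unchanged [e].
/r/ (word-final) is unaffected → [r].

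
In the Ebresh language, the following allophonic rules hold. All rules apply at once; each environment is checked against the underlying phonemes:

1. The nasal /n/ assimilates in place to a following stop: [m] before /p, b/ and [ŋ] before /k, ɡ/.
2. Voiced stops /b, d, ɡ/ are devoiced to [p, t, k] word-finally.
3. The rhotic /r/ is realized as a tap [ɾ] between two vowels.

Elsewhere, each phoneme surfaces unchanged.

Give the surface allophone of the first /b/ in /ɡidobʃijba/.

[b]

/b/ (between /o/ and /ʃ/) fails the environment for rule 2, so it stays [b].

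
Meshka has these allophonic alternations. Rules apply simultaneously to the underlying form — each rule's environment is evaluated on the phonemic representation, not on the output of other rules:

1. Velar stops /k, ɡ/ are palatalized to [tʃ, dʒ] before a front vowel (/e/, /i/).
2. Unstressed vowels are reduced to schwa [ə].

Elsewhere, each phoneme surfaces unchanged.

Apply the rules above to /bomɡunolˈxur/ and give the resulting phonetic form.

/b/ (word-initial): no rule targets it → [b].
/o/ meets the environment for rule 2 (in an unstressed syllable) → [ə].
/m/ (between /o/ and /ɡ/) is unaffected → [m].
/ɡ/ — between /m/ and /u/; rule 1 does not apply here → [ɡ].
/u/ (between /ɡ/ and /n/) occurs in an unstressed syllable → [ə] by rule 2.
/n/ (between /u/ and /o/): no rule targets it → [n].
/o/ (between /n/ and /l/): in an unstressed syllable, so rule 2 applies → [ə].
/l/ (between /o/ and /x/): no rule targets it → [l].
/x/ stays [x].
/u/ — between /x/ and /r/; rule 2 does not apply here → [u].
/r/ — not in any rule's target class → [r].

[bəmɡənəlˈxur]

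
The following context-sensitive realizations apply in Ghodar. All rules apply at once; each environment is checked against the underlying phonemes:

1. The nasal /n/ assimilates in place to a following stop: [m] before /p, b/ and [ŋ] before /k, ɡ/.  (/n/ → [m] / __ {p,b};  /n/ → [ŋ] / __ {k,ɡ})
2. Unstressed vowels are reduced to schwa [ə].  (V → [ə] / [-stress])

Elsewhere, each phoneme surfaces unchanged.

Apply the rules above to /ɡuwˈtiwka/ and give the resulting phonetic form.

/ɡ/ (word-initial): no rule targets it → [ɡ].
/u/ (between /ɡ/ and /w/): in an unstressed syllable, so rule 2 applies → [ə].
/w/ stays [w].
/t/ stays [t].
/i/ — between /t/ and /w/; rule 2 does not apply here → [i].
/w/ (between /i/ and /k/) is unaffected → [w].
/k/ stays [k].
/a/ (word-final): in an unstressed syllable, so rule 2 applies → [ə].

[ɡəwˈtiwkə]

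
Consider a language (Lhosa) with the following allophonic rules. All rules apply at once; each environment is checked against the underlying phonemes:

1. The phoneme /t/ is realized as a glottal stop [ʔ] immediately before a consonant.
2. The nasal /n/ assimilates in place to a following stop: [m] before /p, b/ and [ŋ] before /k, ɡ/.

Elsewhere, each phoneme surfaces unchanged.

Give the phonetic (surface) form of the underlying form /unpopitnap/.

/u/ stays [u].
/n/ (between /u/ and /p/) occurs before a labial or velar stop → [m] by rule 2.
/p/ (between /n/ and /o/): no rule targets it → [p].
/o/ (between /p/ and /p/): no rule targets it → [o].
/p/ — not in any rule's target class → [p].
/i/ — not in any rule's target class → [i].
Rule 1 applies to /t/ (between /i/ and /n/: immediately before a consonant) → [ʔ].
/n/ (between /t/ and /a/) fails the environment for rule 2, so it stays [n].
/a/ (between /n/ and /p/): no rule targets it → [a].
/p/ (word-final): no rule targets it → [p].

[umpopiʔnap]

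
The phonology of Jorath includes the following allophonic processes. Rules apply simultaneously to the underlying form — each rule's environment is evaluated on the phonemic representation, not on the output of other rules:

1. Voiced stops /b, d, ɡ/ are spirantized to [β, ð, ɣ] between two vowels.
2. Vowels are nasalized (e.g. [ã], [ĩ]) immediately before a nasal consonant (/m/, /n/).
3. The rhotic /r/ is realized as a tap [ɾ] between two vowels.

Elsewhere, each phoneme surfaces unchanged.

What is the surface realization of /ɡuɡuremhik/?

/ɡ/ — word-initial; rule 1 does not apply here → [ɡ].
/u/ (between /ɡ/ and /ɡ/) fails the environment for rule 2, so it stays [u].
/ɡ/ (between /u/ and /u/) occurs between two vowels → [ɣ] by rule 1.
/u/ (between /ɡ/ and /r/): rule 2 targets it, but not before a nasal consonant → unchanged [u].
/r/ meets the environment for rule 3 (between two vowels) → [ɾ].
/e/ — between /r/ and /m/, before a nasal consonant — surfaces as [ẽ] (rule 2).
/i/ — between /h/ and /k/; rule 2 does not apply here → [i].

[ɡuɣuɾẽmhik]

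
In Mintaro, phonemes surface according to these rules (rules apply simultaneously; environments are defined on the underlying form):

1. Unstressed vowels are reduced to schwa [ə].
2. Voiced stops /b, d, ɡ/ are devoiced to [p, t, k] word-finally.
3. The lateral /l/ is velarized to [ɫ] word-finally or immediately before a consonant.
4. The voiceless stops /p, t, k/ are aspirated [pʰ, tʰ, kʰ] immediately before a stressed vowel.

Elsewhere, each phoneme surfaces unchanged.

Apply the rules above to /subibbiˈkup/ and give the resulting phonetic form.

[səbəbbəˈkʰup]

/u/ (between /s/ and /b/) occurs in an unstressed syllable → [ə] by rule 1.
/b/ (between /u/ and /i/): rule 2 targets it, but not word-finally → unchanged [b].
/i/ — between /b/ and /b/, in an unstressed syllable — surfaces as [ə] (rule 1).
/b/ (between /i/ and /b/): rule 2 targets it, but not word-finally → unchanged [b].
/b/ (between /b/ and /i/): rule 2 targets it, but not word-finally → unchanged [b].
/i/ meets the environment for rule 1 (in an unstressed syllable) → [ə].
/k/ — between /i/ and /u/, immediately before a stressed vowel — surfaces as [kʰ] (rule 4).
/u/ — between /k/ and /p/; rule 1 does not apply here → [u].
/p/ (word-final): rule 4 targets it, but not immediately before a stressed vowel → unchanged [p].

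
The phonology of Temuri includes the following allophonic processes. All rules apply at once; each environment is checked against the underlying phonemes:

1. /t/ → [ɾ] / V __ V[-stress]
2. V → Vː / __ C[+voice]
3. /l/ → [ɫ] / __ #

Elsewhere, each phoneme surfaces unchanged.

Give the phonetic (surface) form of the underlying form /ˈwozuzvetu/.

[ˈwoːzuːzveɾu]

/w/ (word-initial): no rule targets it → [w].
/o/ (between /w/ and /z/) occurs before a voiced consonant → [oː] by rule 2.
/z/ (between /o/ and /u/): no rule targets it → [z].
/u/ meets the environment for rule 2 (before a voiced consonant) → [uː].
/z/ (between /u/ and /v/): no rule targets it → [z].
/v/ (between /z/ and /e/) is unaffected → [v].
/e/ (between /v/ and /t/) fails the environment for rule 2, so it stays [e].
/t/ — between /e/ and /u/, between a vowel and a following unstressed vowel — surfaces as [ɾ] (rule 1).
/u/ (word-final) fails the environment for rule 2, so it stays [u].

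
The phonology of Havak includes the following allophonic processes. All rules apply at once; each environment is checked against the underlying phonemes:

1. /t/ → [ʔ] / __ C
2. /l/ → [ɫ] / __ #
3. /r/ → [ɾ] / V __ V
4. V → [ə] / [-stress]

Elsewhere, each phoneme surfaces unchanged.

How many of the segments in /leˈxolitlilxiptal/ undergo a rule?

Segments that undergo a rule: /e/ → [ə] (rule 4); /i/ → [ə] (rule 4); /t/ → [ʔ] (rule 1); /i/ → [ə] (rule 4); /i/ → [ə] (rule 4); /a/ → [ə] (rule 4); /l/ → [ɫ] (rule 2).
All other segments surface unchanged.

7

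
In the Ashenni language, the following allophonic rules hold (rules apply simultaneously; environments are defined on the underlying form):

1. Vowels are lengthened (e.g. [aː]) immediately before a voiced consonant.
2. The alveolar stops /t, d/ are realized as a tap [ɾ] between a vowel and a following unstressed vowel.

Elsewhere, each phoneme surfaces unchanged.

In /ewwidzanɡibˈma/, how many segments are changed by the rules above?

4

Segments that undergo a rule: /e/ → [eː] (rule 1); /i/ → [iː] (rule 1); /a/ → [aː] (rule 1); /i/ → [iː] (rule 1).
All other segments surface unchanged.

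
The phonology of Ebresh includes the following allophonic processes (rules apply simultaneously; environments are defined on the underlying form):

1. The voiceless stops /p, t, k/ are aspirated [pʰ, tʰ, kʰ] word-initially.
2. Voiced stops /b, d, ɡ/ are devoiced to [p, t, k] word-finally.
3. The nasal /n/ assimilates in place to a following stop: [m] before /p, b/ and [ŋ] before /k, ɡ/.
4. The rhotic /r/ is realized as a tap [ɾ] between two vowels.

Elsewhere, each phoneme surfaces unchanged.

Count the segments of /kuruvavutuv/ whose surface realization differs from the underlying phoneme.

Segments that undergo a rule: /k/ → [kʰ] (rule 1); /r/ → [ɾ] (rule 4).
All other segments surface unchanged.

2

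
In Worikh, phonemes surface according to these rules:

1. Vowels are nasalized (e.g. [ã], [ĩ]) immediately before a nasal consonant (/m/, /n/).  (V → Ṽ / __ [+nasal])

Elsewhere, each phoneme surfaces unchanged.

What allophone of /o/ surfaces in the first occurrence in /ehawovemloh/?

/o/ (between /w/ and /v/) fails the environment for rule 1, so it stays [o].

[o]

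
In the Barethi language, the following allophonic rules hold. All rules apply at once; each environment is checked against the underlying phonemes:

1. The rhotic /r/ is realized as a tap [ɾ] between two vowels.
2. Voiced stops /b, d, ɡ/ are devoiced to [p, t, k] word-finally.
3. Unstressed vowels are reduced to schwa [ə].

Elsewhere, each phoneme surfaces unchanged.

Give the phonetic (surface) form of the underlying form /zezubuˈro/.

[zəzəbəˈɾo]

/z/ — not in any rule's target class → [z].
/e/ meets the environment for rule 3 (in an unstressed syllable) → [ə].
/z/ (between /e/ and /u/): no rule targets it → [z].
/u/ (between /z/ and /b/) occurs in an unstressed syllable → [ə] by rule 3.
/b/ (between /u/ and /u/): rule 2 targets it, but not word-finally → unchanged [b].
/u/ (between /b/ and /r/) occurs in an unstressed syllable → [ə] by rule 3.
/r/ (between /u/ and /o/): between two vowels, so rule 1 applies → [ɾ].
/o/ — word-final; rule 3 does not apply here → [o].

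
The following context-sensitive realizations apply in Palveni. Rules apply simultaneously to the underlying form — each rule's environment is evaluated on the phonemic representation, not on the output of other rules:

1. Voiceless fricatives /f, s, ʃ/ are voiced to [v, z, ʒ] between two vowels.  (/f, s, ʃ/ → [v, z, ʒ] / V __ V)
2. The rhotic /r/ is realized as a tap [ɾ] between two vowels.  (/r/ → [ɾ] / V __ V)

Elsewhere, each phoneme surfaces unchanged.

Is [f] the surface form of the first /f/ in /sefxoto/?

/f/ — between /e/ and /x/; rule 1 does not apply here → [f].
The actual realization is [f], which matches [f].

Yes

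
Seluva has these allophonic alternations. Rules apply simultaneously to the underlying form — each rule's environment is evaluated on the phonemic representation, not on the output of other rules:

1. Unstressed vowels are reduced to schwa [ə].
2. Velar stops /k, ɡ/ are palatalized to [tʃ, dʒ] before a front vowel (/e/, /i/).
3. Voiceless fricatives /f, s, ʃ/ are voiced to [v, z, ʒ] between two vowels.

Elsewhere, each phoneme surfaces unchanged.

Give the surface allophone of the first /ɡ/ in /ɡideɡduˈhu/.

[dʒ]

Rule 2 applies to /ɡ/ (word-initial: before a front vowel) → [dʒ].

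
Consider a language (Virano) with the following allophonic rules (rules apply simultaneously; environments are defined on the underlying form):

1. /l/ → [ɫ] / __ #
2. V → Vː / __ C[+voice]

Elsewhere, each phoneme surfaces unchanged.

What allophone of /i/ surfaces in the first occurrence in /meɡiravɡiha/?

/i/ (between /ɡ/ and /r/) occurs before a voiced consonant → [iː] by rule 2.

[iː]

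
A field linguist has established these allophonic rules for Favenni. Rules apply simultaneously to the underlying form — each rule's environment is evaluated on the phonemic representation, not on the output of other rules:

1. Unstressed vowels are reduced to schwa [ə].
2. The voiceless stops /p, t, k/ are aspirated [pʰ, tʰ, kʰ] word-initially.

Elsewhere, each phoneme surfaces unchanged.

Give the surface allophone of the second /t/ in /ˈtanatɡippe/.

/t/ (between /a/ and /ɡ/) fails the environment for rule 2, so it stays [t].

[t]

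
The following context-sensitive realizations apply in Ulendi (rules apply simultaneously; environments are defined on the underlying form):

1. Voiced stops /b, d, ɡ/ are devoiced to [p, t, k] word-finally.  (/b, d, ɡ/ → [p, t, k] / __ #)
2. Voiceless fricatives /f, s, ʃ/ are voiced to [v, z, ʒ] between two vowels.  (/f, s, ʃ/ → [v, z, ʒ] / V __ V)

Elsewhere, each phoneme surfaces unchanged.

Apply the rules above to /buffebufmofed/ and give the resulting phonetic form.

[buffebufmovet]

/b/ (word-initial) is in the target of rule 1 but the environment (word-finally) is not met → [b].
/f/ (between /u/ and /f/) is in the target of rule 2 but the environment (between two vowels) is not met → [f].
/f/ (between /f/ and /e/) fails the environment for rule 2, so it stays [f].
/b/ — between /e/ and /u/; rule 1 does not apply here → [b].
/f/ (between /u/ and /m/): rule 2 targets it, but not between two vowels → unchanged [f].
Rule 2 applies to /f/ (between /o/ and /e/: between two vowels) → [v].
/d/ (word-final): word-finally, so rule 1 applies → [t].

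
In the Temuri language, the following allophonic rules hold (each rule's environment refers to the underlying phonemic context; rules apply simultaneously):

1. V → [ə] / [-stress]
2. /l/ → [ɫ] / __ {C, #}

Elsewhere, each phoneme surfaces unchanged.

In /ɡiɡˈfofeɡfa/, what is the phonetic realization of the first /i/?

/i/ (between /ɡ/ and /ɡ/): in an unstressed syllable, so rule 1 applies → [ə].

[ə]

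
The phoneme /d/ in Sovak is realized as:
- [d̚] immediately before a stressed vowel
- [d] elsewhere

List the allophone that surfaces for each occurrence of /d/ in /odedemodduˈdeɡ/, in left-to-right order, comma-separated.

[d], [d], [d], [d], [d̚]

Occurrence 1 (position 2): no conditioning environment matches → elsewhere allophone [d].
Occurrence 2 (position 4): no conditioning environment matches → elsewhere allophone [d].
Occurrence 3 (position 8): no conditioning environment matches → elsewhere allophone [d].
Occurrence 4 (position 9): no conditioning environment matches → elsewhere allophone [d].
Occurrence 5 (position 11): immediately before a stressed vowel → [d̚].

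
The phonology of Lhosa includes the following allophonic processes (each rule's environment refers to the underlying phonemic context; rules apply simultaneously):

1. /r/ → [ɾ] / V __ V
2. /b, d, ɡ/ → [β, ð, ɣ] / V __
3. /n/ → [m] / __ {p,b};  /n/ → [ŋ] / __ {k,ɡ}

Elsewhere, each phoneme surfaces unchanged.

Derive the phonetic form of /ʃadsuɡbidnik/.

/ʃ/ (word-initial) is unaffected → [ʃ].
/a/ (between /ʃ/ and /d/) is unaffected → [a].
/d/ (between /a/ and /s/): immediately after a vowel, so rule 2 applies → [ð].
/s/ (between /d/ and /u/) is unaffected → [s].
/u/ stays [u].
/ɡ/ — between /u/ and /b/, immediately after a vowel — surfaces as [ɣ] (rule 2).
/b/ (between /ɡ/ and /i/) fails the environment for rule 2, so it stays [b].
/i/ (between /b/ and /d/) is unaffected → [i].
/d/ (between /i/ and /n/) occurs immediately after a vowel → [ð] by rule 2.
/n/ — between /d/ and /i/; rule 3 does not apply here → [n].
/i/ — not in any rule's target class → [i].
/k/ (word-final): no rule targets it → [k].

[ʃaðsuɣbiðnik]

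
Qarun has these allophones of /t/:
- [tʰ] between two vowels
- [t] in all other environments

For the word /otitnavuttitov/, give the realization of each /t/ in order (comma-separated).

[tʰ], [t], [t], [t], [tʰ]

Occurrence 1 (position 2): between two vowels → [tʰ].
Occurrence 2 (position 4): no conditioning environment matches → elsewhere allophone [t].
Occurrence 3 (position 9): no conditioning environment matches → elsewhere allophone [t].
Occurrence 4 (position 10): no conditioning environment matches → elsewhere allophone [t].
Occurrence 5 (position 12): between two vowels → [tʰ].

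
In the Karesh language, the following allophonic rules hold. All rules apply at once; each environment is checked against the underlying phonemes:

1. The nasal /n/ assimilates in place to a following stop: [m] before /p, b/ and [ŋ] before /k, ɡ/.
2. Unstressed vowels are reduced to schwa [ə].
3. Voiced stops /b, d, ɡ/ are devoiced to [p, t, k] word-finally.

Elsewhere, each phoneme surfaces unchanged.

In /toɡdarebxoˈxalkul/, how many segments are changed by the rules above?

Segments that undergo a rule: /o/ → [ə] (rule 2); /a/ → [ə] (rule 2); /e/ → [ə] (rule 2); /o/ → [ə] (rule 2); /u/ → [ə] (rule 2).
All other segments surface unchanged.

5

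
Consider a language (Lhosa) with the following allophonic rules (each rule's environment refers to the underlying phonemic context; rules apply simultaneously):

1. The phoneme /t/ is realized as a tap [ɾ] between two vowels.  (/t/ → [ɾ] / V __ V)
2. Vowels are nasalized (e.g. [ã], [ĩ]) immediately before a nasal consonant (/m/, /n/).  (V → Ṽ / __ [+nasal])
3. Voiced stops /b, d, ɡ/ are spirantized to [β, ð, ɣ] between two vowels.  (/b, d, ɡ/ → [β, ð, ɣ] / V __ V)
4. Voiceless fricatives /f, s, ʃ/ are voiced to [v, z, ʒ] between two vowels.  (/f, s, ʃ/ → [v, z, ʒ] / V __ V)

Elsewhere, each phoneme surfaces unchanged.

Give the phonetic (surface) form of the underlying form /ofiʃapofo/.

[oviʒapovo]

/o/ (word-initial) is in the target of rule 2 but the environment (before a nasal consonant) is not met → [o].
/f/ meets the environment for rule 4 (between two vowels) → [v].
/i/ (between /f/ and /ʃ/): rule 2 targets it, but not before a nasal consonant → unchanged [i].
/ʃ/ (between /i/ and /a/): between two vowels, so rule 4 applies → [ʒ].
/a/ (between /ʃ/ and /p/): rule 2 targets it, but not before a nasal consonant → unchanged [a].
/p/ — not in any rule's target class → [p].
/o/ (between /p/ and /f/) is in the target of rule 2 but the environment (before a nasal consonant) is not met → [o].
/f/ (between /o/ and /o/): between two vowels, so rule 4 applies → [v].
/o/ — word-final; rule 2 does not apply here → [o].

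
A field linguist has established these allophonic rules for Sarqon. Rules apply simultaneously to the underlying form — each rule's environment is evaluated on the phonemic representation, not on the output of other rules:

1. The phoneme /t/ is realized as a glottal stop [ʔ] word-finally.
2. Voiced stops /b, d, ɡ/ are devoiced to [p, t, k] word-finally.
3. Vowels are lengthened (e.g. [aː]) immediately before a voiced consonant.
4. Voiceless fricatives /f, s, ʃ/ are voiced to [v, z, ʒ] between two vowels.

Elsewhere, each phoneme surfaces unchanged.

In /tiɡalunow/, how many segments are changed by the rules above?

Segments that undergo a rule: /i/ → [iː] (rule 3); /a/ → [aː] (rule 3); /u/ → [uː] (rule 3); /o/ → [oː] (rule 3).
All other segments surface unchanged.

4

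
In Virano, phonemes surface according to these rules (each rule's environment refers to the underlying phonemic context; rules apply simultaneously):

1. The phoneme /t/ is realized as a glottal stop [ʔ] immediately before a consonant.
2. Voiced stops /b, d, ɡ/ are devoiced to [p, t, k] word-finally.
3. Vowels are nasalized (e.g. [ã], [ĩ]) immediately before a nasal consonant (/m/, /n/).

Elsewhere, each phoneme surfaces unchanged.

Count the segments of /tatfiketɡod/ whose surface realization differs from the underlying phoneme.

Segments that undergo a rule: /t/ → [ʔ] (rule 1); /t/ → [ʔ] (rule 1); /d/ → [t] (rule 2).
All other segments surface unchanged.

3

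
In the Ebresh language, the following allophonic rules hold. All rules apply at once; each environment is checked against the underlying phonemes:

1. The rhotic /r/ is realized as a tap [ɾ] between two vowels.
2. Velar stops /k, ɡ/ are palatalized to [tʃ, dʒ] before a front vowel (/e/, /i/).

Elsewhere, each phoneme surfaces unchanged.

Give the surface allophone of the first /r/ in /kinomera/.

/r/ (between /e/ and /a/) occurs between two vowels → [ɾ] by rule 1.

[ɾ]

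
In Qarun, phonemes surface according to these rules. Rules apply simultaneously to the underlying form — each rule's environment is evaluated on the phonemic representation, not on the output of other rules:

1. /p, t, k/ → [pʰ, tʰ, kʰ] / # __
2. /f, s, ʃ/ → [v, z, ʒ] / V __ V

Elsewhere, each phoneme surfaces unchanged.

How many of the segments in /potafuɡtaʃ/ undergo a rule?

2

Segments that undergo a rule: /p/ → [pʰ] (rule 1); /f/ → [v] (rule 2).
All other segments surface unchanged.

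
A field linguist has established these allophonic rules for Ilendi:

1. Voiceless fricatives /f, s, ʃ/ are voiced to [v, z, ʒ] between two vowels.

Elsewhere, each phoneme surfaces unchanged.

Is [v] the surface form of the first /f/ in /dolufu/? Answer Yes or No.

/f/ (between /u/ and /u/) occurs between two vowels → [v] by rule 1.
The actual realization is [v], which matches [v].

Yes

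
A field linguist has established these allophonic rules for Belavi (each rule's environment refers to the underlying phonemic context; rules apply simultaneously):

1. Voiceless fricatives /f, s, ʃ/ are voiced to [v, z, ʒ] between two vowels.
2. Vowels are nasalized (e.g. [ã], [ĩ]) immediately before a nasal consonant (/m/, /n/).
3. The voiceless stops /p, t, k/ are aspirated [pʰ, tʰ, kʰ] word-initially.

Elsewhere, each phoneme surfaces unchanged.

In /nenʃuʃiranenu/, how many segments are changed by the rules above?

4

Segments that undergo a rule: /e/ → [ẽ] (rule 2); /ʃ/ → [ʒ] (rule 1); /a/ → [ã] (rule 2); /e/ → [ẽ] (rule 2).
All other segments surface unchanged.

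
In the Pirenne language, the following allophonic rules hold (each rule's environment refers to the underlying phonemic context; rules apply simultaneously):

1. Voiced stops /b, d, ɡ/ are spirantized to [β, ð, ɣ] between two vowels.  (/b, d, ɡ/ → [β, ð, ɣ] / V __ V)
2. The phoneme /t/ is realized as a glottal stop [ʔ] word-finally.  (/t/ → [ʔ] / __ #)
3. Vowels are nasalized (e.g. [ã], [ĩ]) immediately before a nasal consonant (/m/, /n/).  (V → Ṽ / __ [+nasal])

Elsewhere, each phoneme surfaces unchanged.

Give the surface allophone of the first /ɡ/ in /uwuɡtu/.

[ɡ]

/ɡ/ — between /u/ and /t/; rule 1 does not apply here → [ɡ].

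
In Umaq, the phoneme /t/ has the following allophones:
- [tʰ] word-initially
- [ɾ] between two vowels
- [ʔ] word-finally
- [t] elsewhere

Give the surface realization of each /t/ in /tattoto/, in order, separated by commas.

Occurrence 1 (position 1): word-initially → [tʰ].
Occurrence 2 (position 3): no conditioning environment matches → elsewhere allophone [t].
Occurrence 3 (position 4): no conditioning environment matches → elsewhere allophone [t].
Occurrence 4 (position 6): between two vowels → [ɾ].

[tʰ], [t], [t], [ɾ]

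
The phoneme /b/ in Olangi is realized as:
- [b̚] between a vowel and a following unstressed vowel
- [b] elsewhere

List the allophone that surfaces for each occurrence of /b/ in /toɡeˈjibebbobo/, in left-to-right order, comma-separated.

[b̚], [b], [b], [b̚]

Occurrence 1 (position 7): between a vowel and a following unstressed vowel → [b̚].
Occurrence 2 (position 9): no conditioning environment matches → elsewhere allophone [b].
Occurrence 3 (position 10): no conditioning environment matches → elsewhere allophone [b].
Occurrence 4 (position 12): between a vowel and a following unstressed vowel → [b̚].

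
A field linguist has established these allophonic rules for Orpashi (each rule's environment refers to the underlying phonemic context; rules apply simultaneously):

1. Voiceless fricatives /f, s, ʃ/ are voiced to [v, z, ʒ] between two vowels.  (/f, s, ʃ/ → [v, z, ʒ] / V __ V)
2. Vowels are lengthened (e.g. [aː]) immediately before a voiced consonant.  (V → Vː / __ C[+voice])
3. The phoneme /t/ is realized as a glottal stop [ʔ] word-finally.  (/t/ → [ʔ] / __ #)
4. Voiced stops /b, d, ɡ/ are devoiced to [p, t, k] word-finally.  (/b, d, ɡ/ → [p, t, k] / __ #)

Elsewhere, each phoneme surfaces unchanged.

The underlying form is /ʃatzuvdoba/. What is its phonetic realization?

[ʃatzuːvdoːba]

/ʃ/ — word-initial; rule 1 does not apply here → [ʃ].
/a/ (between /ʃ/ and /t/) fails the environment for rule 2, so it stays [a].
/t/ (between /a/ and /z/) is in the target of rule 3 but the environment (word-finally) is not met → [t].
/z/ stays [z].
/u/ — between /z/ and /v/, before a voiced consonant — surfaces as [uː] (rule 2).
/v/ (between /u/ and /d/): no rule targets it → [v].
/d/ (between /v/ and /o/) fails the environment for rule 4, so it stays [d].
/o/ (between /d/ and /b/) occurs before a voiced consonant → [oː] by rule 2.
/b/ (between /o/ and /a/): rule 4 targets it, but not word-finally → unchanged [b].
/a/ (word-final): rule 2 targets it, but not before a voiced consonant → unchanged [a].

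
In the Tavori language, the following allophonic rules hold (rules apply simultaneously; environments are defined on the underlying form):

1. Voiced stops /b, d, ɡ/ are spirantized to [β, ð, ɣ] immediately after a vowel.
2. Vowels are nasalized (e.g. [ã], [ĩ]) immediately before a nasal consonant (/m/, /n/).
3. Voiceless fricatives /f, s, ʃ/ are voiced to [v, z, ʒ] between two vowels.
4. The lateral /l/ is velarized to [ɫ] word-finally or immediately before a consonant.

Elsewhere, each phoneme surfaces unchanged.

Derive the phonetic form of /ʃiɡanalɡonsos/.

[ʃiɣãnaɫɡõnsos]

/ʃ/ (word-initial): rule 3 targets it, but not between two vowels → unchanged [ʃ].
/i/ — between /ʃ/ and /ɡ/; rule 2 does not apply here → [i].
Rule 1 applies to /ɡ/ (between /i/ and /a/: immediately after a vowel) → [ɣ].
/a/ (between /ɡ/ and /n/) occurs before a nasal consonant → [ã] by rule 2.
/n/ — not in any rule's target class → [n].
/a/ (between /n/ and /l/) is in the target of rule 2 but the environment (before a nasal consonant) is not met → [a].
/l/ (between /a/ and /ɡ/): word-finally or immediately before a consonant, so rule 4 applies → [ɫ].
/ɡ/ — between /l/ and /o/; rule 1 does not apply here → [ɡ].
/o/ meets the environment for rule 2 (before a nasal consonant) → [õ].
/n/ (between /o/ and /s/): no rule targets it → [n].
/s/ (between /n/ and /o/) fails the environment for rule 3, so it stays [s].
/o/ (between /s/ and /s/) fails the environment for rule 2, so it stays [o].
/s/ (word-final) fails the environment for rule 3, so it stays [s].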